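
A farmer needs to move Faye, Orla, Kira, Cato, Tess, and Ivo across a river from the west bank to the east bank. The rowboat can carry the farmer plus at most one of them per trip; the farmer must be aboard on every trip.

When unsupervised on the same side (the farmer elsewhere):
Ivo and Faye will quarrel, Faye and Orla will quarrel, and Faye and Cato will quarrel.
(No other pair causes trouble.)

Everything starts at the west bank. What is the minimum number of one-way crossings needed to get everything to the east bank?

impossible

Following every safe sequence of crossings from the start, the most of the 6 that can be at the east bank as the rowboat arrives there on crossings 1, 3, 5, 7 is 1, 2, 3, 4 respectively; the best ever achieved is 4 of 6.
From crossing 9 on, no configuration arises that was not already reachable earlier: only 36 distinct safe configurations (who is on which side, and where the rowboat is) can ever be reached, none of them has everyone across, and every continuation just revisits them. So no valid plan exists.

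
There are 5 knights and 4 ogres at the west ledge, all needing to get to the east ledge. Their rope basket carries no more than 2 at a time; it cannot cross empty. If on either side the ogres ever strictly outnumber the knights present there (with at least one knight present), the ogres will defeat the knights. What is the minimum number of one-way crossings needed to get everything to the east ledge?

Counting alone: each trip to the east ledge takes at most 2 across and each return brings at least 1 back, so after t trips out (and t−1 returns) at most 2t − (t−1) of the 9 are across; that first reaches 9 at t = 8, so at least 15 crossings are needed.
The plan below uses exactly 15 crossings, so it is optimal:
1. 2 ogres → the east ledge.  (the west ledge: 5K 2O; the east ledge: 0K 2O)
2. 1 ogre ← the west ledge.  (the west ledge: 5K 3O; the east ledge: 0K 1O)
3. 2 ogres → the east ledge.  (the west ledge: 5K 1O; the east ledge: 0K 3O)
4. 1 ogre ← the west ledge.  (the west ledge: 5K 2O; the east ledge: 0K 2O)
5. 2 knights → the east ledge.  (the west ledge: 3K 2O; the east ledge: 2K 2O)
6. 1 ogre ← the west ledge.  (the west ledge: 3K 3O; the east ledge: 2K 1O)
7. 1 knight and 1 ogre → the east ledge.  (the west ledge: 2K 2O; the east ledge: 3K 2O)
8. 1 knight ← the west ledge.  (the west ledge: 3K 2O; the east ledge: 2K 2O)
9. 1 knight and 1 ogre → the east ledge.  (the west ledge: 2K 1O; the east ledge: 3K 3O)
10. 1 ogre ← the west ledge.  (the west ledge: 2K 2O; the east ledge: 3K 2O)
11. 1 knight and 1 ogre → the east ledge.  (the west ledge: 1K 1O; the east ledge: 4K 3O)
12. 1 knight ← the west ledge.  (the west ledge: 2K 1O; the east ledge: 3K 3O)
13. 1 knight and 1 ogre → the east ledge.  (the west ledge: 1K 0O; the east ledge: 4K 4O)
14. 1 ogre ← the west ledge.  (the west ledge: 1K 1O; the east ledge: 4K 3O)
15. 1 knight and 1 ogre → the east ledge.  (the west ledge: 0K 0O; the east ledge: 5K 4O)

15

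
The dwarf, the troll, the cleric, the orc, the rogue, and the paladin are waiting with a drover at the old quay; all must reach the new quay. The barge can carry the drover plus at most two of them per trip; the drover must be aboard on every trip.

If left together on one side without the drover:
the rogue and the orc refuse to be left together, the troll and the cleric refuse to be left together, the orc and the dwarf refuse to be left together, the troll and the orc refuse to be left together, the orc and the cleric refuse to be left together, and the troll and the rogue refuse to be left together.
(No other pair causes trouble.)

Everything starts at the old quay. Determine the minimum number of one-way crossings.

9

Counting alone: the drover can take at most 2 across per trip to the new quay, so moving all 6 needs at least 3 loaded trips out, with a return between consecutive ones — at least 5 crossings.
The safety rule pushes this higher. Following every safe sequence of crossings, the most of the 6 that can be at the new quay as the barge arrives there on crossings 5, 7 is 4, 5 respectively — never all 6.
So no plan with fewer than 9 crossings exists, and this one achieves 9:
1. Drover goes to the new quay with the orc and the troll.
2. Drover goes back to the old quay with the troll.
3. Drover goes to the new quay with the dwarf and the troll.
4. Drover goes back to the old quay with the orc.
5. Drover goes to the new quay with the cleric and the rogue.
6. Drover goes back to the old quay with the troll.
7. Drover goes to the new quay with the paladin and the troll.
8. Drover goes back to the old quay with the troll.
9. Drover goes to the new quay with the orc and the troll.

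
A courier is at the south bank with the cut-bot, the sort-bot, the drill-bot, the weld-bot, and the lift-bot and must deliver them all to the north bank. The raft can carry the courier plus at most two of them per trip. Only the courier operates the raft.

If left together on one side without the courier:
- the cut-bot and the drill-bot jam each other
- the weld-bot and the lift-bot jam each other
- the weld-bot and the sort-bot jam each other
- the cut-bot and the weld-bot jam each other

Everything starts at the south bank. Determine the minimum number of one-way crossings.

5

Counting alone: the courier can take at most 2 across per trip to the north bank, so moving all 5 needs at least 3 loaded trips out, with a return between consecutive ones — at least 5 crossings.
The plan below uses exactly 5 crossings, so it is optimal:
1. Courier goes to the north bank with the cut-bot and the weld-bot.
2. Courier goes back to the south bank with the weld-bot.
3. Courier goes to the north bank with the lift-bot and the sort-bot.
4. Courier goes back to the south bank alone.
5. Courier goes to the north bank with the drill-bot and the weld-bot.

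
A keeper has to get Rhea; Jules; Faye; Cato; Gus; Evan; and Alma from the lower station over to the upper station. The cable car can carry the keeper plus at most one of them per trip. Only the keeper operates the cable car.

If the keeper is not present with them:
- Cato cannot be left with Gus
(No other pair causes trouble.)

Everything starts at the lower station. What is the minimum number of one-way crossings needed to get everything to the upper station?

Counting alone: the keeper can take at most 1 across per trip to the upper station, so moving all 7 needs at least 7 loaded trips out, with a return between consecutive ones — at least 13 crossings.
The plan below uses exactly 13 crossings, so it is optimal:
1. Keeper goes to the upper station with Cato.  [the lower station: Alma, Evan, Faye, Gus, Jules, Rhea | the upper station: Cato]
2. Keeper goes back to the lower station alone.  [the lower station: Alma, Evan, Faye, Gus, Jules, Rhea | the upper station: Cato]
3. Keeper goes to the upper station with Rhea.  [the lower station: Alma, Evan, Faye, Gus, Jules | the upper station: Cato, Rhea]
4. Keeper goes back to the lower station alone.  [the lower station: Alma, Evan, Faye, Gus, Jules | the upper station: Cato, Rhea]
5. Keeper goes to the upper station with Jules.  [the lower station: Alma, Evan, Faye, Gus | the upper station: Cato, Jules, Rhea]
6. Keeper goes back to the lower station alone.  [the lower station: Alma, Evan, Faye, Gus | the upper station: Cato, Jules, Rhea]
7. Keeper goes to the upper station with Faye.  [the lower station: Alma, Evan, Gus | the upper station: Cato, Faye, Jules, Rhea]
8. Keeper goes back to the lower station alone.  [the lower station: Alma, Evan, Gus | the upper station: Cato, Faye, Jules, Rhea]
9. Keeper goes to the upper station with Evan.  [the lower station: Alma, Gus | the upper station: Cato, Evan, Faye, Jules, Rhea]
10. Keeper goes back to the lower station alone.  [the lower station: Alma, Gus | the upper station: Cato, Evan, Faye, Jules, Rhea]
11. Keeper goes to the upper station with Alma.  [the lower station: Gus | the upper station: Alma, Cato, Evan, Faye, Jules, Rhea]
12. Keeper goes back to the lower station alone.  [the lower station: Gus | the upper station: Alma, Cato, Evan, Faye, Jules, Rhea]
13. Keeper goes to the upper station with Gus.  [the lower station: — | the upper station: Alma, Cato, Evan, Faye, Gus, Jules, Rhea]

13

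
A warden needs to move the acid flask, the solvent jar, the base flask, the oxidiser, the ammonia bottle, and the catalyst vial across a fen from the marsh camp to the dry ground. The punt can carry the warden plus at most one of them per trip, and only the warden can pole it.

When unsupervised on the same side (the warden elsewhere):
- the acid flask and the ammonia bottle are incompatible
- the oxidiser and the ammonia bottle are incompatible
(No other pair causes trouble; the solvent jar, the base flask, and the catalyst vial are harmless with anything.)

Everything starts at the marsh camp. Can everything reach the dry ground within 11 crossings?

Counting alone: the warden can take at most 1 across per trip to the dry ground, so moving all 6 needs at least 6 loaded trips out, with a return between consecutive ones — at least 11 crossings.
The safety rule pushes this higher. Following every safe sequence of crossings, the most of the 6 that can be at the dry ground as the punt arrives there on crossing 11 is 5 — never all 6.
So the move cannot be finished within 11 crossings. (The shortest complete plan takes 13:)
1. Warden goes to the dry ground with the ammonia bottle.  [the marsh camp: the acid flask, the base flask, the catalyst vial, the oxidiser, the solvent jar | the dry ground: the ammonia bottle]
2. Warden goes back to the marsh camp alone.  [the marsh camp: the acid flask, the base flask, the catalyst vial, the oxidiser, the solvent jar | the dry ground: the ammonia bottle]
3. Warden goes to the dry ground with the acid flask.  [the marsh camp: the base flask, the catalyst vial, the oxidiser, the solvent jar | the dry ground: the acid flask, the ammonia bottle]
4. Warden goes back to the marsh camp with the ammonia bottle.  [the marsh camp: the ammonia bottle, the base flask, the catalyst vial, the oxidiser, the solvent jar | the dry ground: the acid flask]
5. Warden goes to the dry ground with the oxidiser.  [the marsh camp: the ammonia bottle, the base flask, the catalyst vial, the solvent jar | the dry ground: the acid flask, the oxidiser]
6. Warden goes back to the marsh camp alone.  [the marsh camp: the ammonia bottle, the base flask, the catalyst vial, the solvent jar | the dry ground: the acid flask, the oxidiser]
7. Warden goes to the dry ground with the solvent jar.  [the marsh camp: the ammonia bottle, the base flask, the catalyst vial | the dry ground: the acid flask, the oxidiser, the solvent jar]
8. Warden goes back to the marsh camp alone.  [the marsh camp: the ammonia bottle, the base flask, the catalyst vial | the dry ground: the acid flask, the oxidiser, the solvent jar]
9. Warden goes to the dry ground with the base flask.  [the marsh camp: the ammonia bottle, the catalyst vial | the dry ground: the acid flask, the base flask, the oxidiser, the solvent jar]
10. Warden goes back to the marsh camp alone.  [the marsh camp: the ammonia bottle, the catalyst vial | the dry ground: the acid flask, the base flask, the oxidiser, the solvent jar]
11. Warden goes to the dry ground with the catalyst vial.  [the marsh camp: the ammonia bottle | the dry ground: the acid flask, the base flask, the catalyst vial, the oxidiser, the solvent jar]
12. Warden goes back to the marsh camp alone.  [the marsh camp: the ammonia bottle | the dry ground: the acid flask, the base flask, the catalyst vial, the oxidiser, the solvent jar]
13. Warden goes to the dry ground with the ammonia bottle.  [the marsh camp: — | the dry ground: the acid flask, the ammonia bottle, the base flask, the catalyst vial, the oxidiser, the solvent jar]

No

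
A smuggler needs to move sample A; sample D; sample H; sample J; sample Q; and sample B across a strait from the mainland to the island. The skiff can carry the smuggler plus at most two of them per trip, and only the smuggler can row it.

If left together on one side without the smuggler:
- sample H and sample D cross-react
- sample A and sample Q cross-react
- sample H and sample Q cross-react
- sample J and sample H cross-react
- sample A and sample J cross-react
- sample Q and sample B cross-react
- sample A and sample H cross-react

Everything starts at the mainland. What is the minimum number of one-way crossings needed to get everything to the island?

Whatever the first load, the items left behind include a forbidden pair without the smuggler. No opening move is safe, so no plan exists.

impossible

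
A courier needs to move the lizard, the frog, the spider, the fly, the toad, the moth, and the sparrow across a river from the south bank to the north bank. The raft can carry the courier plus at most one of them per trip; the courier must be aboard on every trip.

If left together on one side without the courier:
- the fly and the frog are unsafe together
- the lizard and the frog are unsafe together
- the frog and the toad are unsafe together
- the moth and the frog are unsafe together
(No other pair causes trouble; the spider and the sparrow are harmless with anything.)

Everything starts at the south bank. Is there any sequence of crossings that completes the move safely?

No

Following every safe sequence of crossings from the start, the most of the 7 that can be at the north bank as the raft arrives there on crossings 1, 3, 5, 7 is 1, 2, 3, 4 respectively; the best ever achieved is 4 of 7.
From crossing 9 on, no configuration arises that was not already reachable earlier: only 44 distinct safe configurations (who is on which side, and where the raft is) can ever be reached, none of them has everyone across, and every continuation just revisits them. So no valid plan exists.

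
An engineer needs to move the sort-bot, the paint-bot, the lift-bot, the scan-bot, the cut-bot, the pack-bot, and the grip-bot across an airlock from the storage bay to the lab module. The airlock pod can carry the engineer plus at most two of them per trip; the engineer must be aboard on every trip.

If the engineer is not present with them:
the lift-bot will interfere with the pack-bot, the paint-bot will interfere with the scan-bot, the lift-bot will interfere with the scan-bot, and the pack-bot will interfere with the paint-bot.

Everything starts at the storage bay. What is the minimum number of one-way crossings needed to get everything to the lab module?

Counting alone: the engineer can take at most 2 across per trip to the lab module, so moving all 7 needs at least 4 loaded trips out, with a return between consecutive ones — at least 7 crossings.
The plan below uses exactly 7 crossings, so it is optimal:
1. Engineer goes to the lab module with the lift-bot and the paint-bot.  [the storage bay: the cut-bot, the grip-bot, the pack-bot, the scan-bot, the sort-bot | the lab module: the lift-bot, the paint-bot]
2. Engineer goes back to the storage bay alone.  [the storage bay: the cut-bot, the grip-bot, the pack-bot, the scan-bot, the sort-bot | the lab module: the lift-bot, the paint-bot]
3. Engineer goes to the lab module with the sort-bot.  [the storage bay: the cut-bot, the grip-bot, the pack-bot, the scan-bot | the lab module: the lift-bot, the paint-bot, the sort-bot]
4. Engineer goes back to the storage bay alone.  [the storage bay: the cut-bot, the grip-bot, the pack-bot, the scan-bot | the lab module: the lift-bot, the paint-bot, the sort-bot]
5. Engineer goes to the lab module with the cut-bot and the grip-bot.  [the storage bay: the pack-bot, the scan-bot | the lab module: the cut-bot, the grip-bot, the lift-bot, the paint-bot, the sort-bot]
6. Engineer goes back to the storage bay alone.  [the storage bay: the pack-bot, the scan-bot | the lab module: the cut-bot, the grip-bot, the lift-bot, the paint-bot, the sort-bot]
7. Engineer goes to the lab module with the pack-bot and the scan-bot.  [the storage bay: — | the lab module: the cut-bot, the grip-bot, the lift-bot, the pack-bot, the paint-bot, the scan-bot, the sort-bot]

7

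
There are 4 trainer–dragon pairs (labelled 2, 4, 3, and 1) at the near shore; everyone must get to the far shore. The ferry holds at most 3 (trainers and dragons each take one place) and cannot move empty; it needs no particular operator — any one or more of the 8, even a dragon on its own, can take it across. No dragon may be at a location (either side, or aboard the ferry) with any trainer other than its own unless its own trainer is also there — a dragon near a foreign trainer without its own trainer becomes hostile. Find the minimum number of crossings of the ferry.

Counting alone: each trip to the far shore takes at most 3 across and each return brings at least 1 back, so after t trips out (and t−1 returns) at most 3t − (t−1) of the 8 are across; that first reaches 8 at t = 4, so at least 7 crossings are needed.
The safety rule pushes this higher. Following every safe sequence of crossings, the most of the 8 that can be at the far shore as the ferry arrives there on crossing 7 is 7 — never all 8.
So no plan with fewer than 9 crossings exists, and this one achieves 9:
1. dragon 2 and trainer 2 cross → the far shore.
2. trainer 2 crosses ← the near shore.
3. dragon 4, trainer 2, and trainer 4 cross → the far shore.
4. dragon 2 and trainer 2 cross ← the near shore.
5. trainer 1, trainer 2, and trainer 3 cross → the far shore.
6. dragon 4 crosses ← the near shore.
7. dragon 2 and dragon 4 cross → the far shore.
8. dragon 2 crosses ← the near shore.
9. dragon 1, dragon 2, and dragon 3 cross → the far shore.

9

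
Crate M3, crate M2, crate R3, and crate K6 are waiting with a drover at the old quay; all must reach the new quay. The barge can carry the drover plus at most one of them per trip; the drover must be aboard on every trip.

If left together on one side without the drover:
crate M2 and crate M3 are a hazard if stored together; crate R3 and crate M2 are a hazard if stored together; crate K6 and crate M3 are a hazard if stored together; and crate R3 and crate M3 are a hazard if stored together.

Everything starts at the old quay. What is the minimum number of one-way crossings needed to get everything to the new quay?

impossible

Whatever the first load, the items left behind include a forbidden pair without the drover. No opening move is safe, so no plan exists.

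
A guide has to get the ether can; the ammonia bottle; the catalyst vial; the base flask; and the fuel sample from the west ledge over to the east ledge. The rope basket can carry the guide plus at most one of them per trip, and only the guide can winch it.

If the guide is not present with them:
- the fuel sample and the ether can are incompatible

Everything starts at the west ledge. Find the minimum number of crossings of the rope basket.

9

Counting alone: the guide can take at most 1 across per trip to the east ledge, so moving all 5 needs at least 5 loaded trips out, with a return between consecutive ones — at least 9 crossings.
The plan below uses exactly 9 crossings, so it is optimal:
1. Guide goes to the east ledge with the ether can.  [the west ledge: the ammonia bottle, the base flask, the catalyst vial, the fuel sample | the east ledge: the ether can]
2. Guide goes back to the west ledge alone.  [the west ledge: the ammonia bottle, the base flask, the catalyst vial, the fuel sample | the east ledge: the ether can]
3. Guide goes to the east ledge with the ammonia bottle.  [the west ledge: the base flask, the catalyst vial, the fuel sample | the east ledge: the ammonia bottle, the ether can]
4. Guide goes back to the west ledge alone.  [the west ledge: the base flask, the catalyst vial, the fuel sample | the east ledge: the ammonia bottle, the ether can]
5. Guide goes to the east ledge with the catalyst vial.  [the west ledge: the base flask, the fuel sample | the east ledge: the ammonia bottle, the catalyst vial, the ether can]
6. Guide goes back to the west ledge alone.  [the west ledge: the base flask, the fuel sample | the east ledge: the ammonia bottle, the catalyst vial, the ether can]
7. Guide goes to the east ledge with the base flask.  [the west ledge: the fuel sample | the east ledge: the ammonia bottle, the base flask, the catalyst vial, the ether can]
8. Guide goes back to the west ledge alone.  [the west ledge: the fuel sample | the east ledge: the ammonia bottle, the base flask, the catalyst vial, the ether can]
9. Guide goes to the east ledge with the fuel sample.  [the west ledge: — | the east ledge: the ammonia bottle, the base flask, the catalyst vial, the ether can, the fuel sample]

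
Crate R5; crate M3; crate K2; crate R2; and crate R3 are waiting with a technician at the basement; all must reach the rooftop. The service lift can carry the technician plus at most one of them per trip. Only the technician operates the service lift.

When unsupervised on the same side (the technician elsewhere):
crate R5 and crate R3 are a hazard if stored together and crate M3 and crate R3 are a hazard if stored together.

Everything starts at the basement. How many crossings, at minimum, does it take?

11

Counting alone: the technician can take at most 1 across per trip to the rooftop, so moving all 5 needs at least 5 loaded trips out, with a return between consecutive ones — at least 9 crossings.
The safety rule pushes this higher. Following every safe sequence of crossings, the most of the 5 that can be at the rooftop as the service lift arrives there on crossing 9 is 4 — never all 5.
So no plan with fewer than 11 crossings exists, and this one achieves 11:
1. Technician goes to the rooftop with crate R3.  [the basement: crate K2, crate M3, crate R2, crate R5 | the rooftop: crate R3]
2. Technician goes back to the basement alone.  [the basement: crate K2, crate M3, crate R2, crate R5 | the rooftop: crate R3]
3. Technician goes to the rooftop with crate R5.  [the basement: crate K2, crate M3, crate R2 | the rooftop: crate R3, crate R5]
4. Technician goes back to the basement with crate R3.  [the basement: crate K2, crate M3, crate R2, crate R3 | the rooftop: crate R5]
5. Technician goes to the rooftop with crate M3.  [the basement: crate K2, crate R2, crate R3 | the rooftop: crate M3, crate R5]
6. Technician goes back to the basement alone.  [the basement: crate K2, crate R2, crate R3 | the rooftop: crate M3, crate R5]
7. Technician goes to the rooftop with crate K2.  [the basement: crate R2, crate R3 | the rooftop: crate K2, crate M3, crate R5]
8. Technician goes back to the basement alone.  [the basement: crate R2, crate R3 | the rooftop: crate K2, crate M3, crate R5]
9. Technician goes to the rooftop with crate R2.  [the basement: crate R3 | the rooftop: crate K2, crate M3, crate R2, crate R5]
10. Technician goes back to the basement alone.  [the basement: crate R3 | the rooftop: crate K2, crate M3, crate R2, crate R5]
11. Technician goes to the rooftop with crate R3.  [the basement: — | the rooftop: crate K2, crate M3, crate R2, crate R3, crate R5]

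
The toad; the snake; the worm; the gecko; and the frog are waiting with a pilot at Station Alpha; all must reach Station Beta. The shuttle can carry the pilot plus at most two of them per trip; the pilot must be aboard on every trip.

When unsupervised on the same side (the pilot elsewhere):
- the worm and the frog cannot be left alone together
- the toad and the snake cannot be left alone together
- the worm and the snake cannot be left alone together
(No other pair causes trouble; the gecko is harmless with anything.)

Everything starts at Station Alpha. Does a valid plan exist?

1. Pilot goes to Station Beta with the toad and the worm.  [Station Alpha: the frog, the gecko, the snake | Station Beta: the toad, the worm]
2. Pilot goes back to Station Alpha alone.  [Station Alpha: the frog, the gecko, the snake | Station Beta: the toad, the worm]
3. Pilot goes to Station Beta with the gecko.  [Station Alpha: the frog, the snake | Station Beta: the gecko, the toad, the worm]
4. Pilot goes back to Station Alpha alone.  [Station Alpha: the frog, the snake | Station Beta: the gecko, the toad, the worm]
5. Pilot goes to Station Beta with the frog and the snake.  [Station Alpha: — | Station Beta: the frog, the gecko, the snake, the toad, the worm]

Yes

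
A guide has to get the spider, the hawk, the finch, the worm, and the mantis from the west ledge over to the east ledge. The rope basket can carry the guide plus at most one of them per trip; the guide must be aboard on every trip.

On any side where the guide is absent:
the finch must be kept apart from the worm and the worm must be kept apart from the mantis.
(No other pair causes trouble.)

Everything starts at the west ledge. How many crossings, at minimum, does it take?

11

Counting alone: the guide can take at most 1 across per trip to the east ledge, so moving all 5 needs at least 5 loaded trips out, with a return between consecutive ones — at least 9 crossings.
The safety rule pushes this higher. Following every safe sequence of crossings, the most of the 5 that can be at the east ledge as the rope basket arrives there on crossing 9 is 4 — never all 5.
So no plan with fewer than 11 crossings exists, and this one achieves 11:
1. Guide goes to the east ledge with the worm.
2. Guide goes back to the west ledge alone.
3. Guide goes to the east ledge with the spider.
4. Guide goes back to the west ledge alone.
5. Guide goes to the east ledge with the hawk.
6. Guide goes back to the west ledge alone.
7. Guide goes to the east ledge with the finch.
8. Guide goes back to the west ledge with the worm.
9. Guide goes to the east ledge with the mantis.
10. Guide goes back to the west ledge alone.
11. Guide goes to the east ledge with the worm.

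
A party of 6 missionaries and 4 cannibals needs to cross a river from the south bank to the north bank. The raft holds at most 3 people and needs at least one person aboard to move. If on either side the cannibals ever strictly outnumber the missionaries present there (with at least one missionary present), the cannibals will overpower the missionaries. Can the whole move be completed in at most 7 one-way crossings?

Counting alone: each trip to the north bank takes at most 3 across and each return brings at least 1 back, so after t trips out (and t−1 returns) at most 3t − (t−1) of the 10 are across; that first reaches 10 at t = 5, so at least 9 crossings are needed.
Since 7 < 9, 7 crossings cannot be enough. (The shortest complete plan in fact takes 9:)
1. 2 cannibals → the north bank.  (the south bank: 6M 2C; the north bank: 0M 2C)
2. 1 cannibal ← the south bank.  (the south bank: 6M 3C; the north bank: 0M 1C)
3. 3 cannibals → the north bank.  (the south bank: 6M 0C; the north bank: 0M 4C)
4. 1 cannibal ← the south bank.  (the south bank: 6M 1C; the north bank: 0M 3C)
5. 3 missionaries → the north bank.  (the south bank: 3M 1C; the north bank: 3M 3C)
6. 1 cannibal ← the south bank.  (the south bank: 3M 2C; the north bank: 3M 2C)
7. 1 missionary and 2 cannibals → the north bank.  (the south bank: 2M 0C; the north bank: 4M 4C)
8. 1 cannibal ← the south bank.  (the south bank: 2M 1C; the north bank: 4M 3C)
9. 2 missionaries and 1 cannibal → the north bank.  (the south bank: 0M 0C; the north bank: 6M 4C)

No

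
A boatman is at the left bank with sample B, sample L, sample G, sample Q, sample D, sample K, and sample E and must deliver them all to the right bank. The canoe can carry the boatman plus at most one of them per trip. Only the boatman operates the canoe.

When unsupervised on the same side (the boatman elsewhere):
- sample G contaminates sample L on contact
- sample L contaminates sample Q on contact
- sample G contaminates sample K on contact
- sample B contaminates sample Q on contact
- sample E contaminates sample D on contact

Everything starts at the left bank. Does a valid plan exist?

No

Whatever the first load, the items left behind include a forbidden pair without the boatman. No opening move is safe, so no plan exists.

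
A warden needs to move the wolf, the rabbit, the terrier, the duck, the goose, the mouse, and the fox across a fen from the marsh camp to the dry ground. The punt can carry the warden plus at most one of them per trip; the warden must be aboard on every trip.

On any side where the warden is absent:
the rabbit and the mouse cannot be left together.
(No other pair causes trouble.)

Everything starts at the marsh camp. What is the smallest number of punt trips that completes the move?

13

Counting alone: the warden can take at most 1 across per trip to the dry ground, so moving all 7 needs at least 7 loaded trips out, with a return between consecutive ones — at least 13 crossings.
The plan below uses exactly 13 crossings, so it is optimal:
1. Warden goes to the dry ground with the rabbit.
2. Warden goes back to the marsh camp alone.
3. Warden goes to the dry ground with the wolf.
4. Warden goes back to the marsh camp alone.
5. Warden goes to the dry ground with the terrier.
6. Warden goes back to the marsh camp alone.
7. Warden goes to the dry ground with the duck.
8. Warden goes back to the marsh camp alone.
9. Warden goes to the dry ground with the goose.
10. Warden goes back to the marsh camp alone.
11. Warden goes to the dry ground with the fox.
12. Warden goes back to the marsh camp alone.
13. Warden goes to the dry ground with the mouse.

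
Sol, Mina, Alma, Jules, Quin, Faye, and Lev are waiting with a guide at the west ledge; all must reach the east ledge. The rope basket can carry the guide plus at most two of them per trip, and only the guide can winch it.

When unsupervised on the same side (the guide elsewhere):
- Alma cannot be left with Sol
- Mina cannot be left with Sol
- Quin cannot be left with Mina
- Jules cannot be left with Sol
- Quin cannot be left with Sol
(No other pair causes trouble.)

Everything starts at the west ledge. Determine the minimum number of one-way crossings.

Counting alone: the guide can take at most 2 across per trip to the east ledge, so moving all 7 needs at least 4 loaded trips out, with a return between consecutive ones — at least 7 crossings.
The safety rule pushes this higher. Following every safe sequence of crossings, the most of the 7 that can be at the east ledge as the rope basket arrives there on crossings 7, 9 is 5, 6 respectively — never all 7.
So no plan with fewer than 11 crossings exists, and this one achieves 11:
1. Guide goes to the east ledge with Mina and Sol.  [the west ledge: Alma, Faye, Jules, Lev, Quin | the east ledge: Mina, Sol]
2. Guide goes back to the west ledge with Sol.  [the west ledge: Alma, Faye, Jules, Lev, Quin, Sol | the east ledge: Mina]
3. Guide goes to the east ledge with Alma and Sol.  [the west ledge: Faye, Jules, Lev, Quin | the east ledge: Alma, Mina, Sol]
4. Guide goes back to the west ledge with Sol.  [the west ledge: Faye, Jules, Lev, Quin, Sol | the east ledge: Alma, Mina]
5. Guide goes to the east ledge with Jules and Sol.  [the west ledge: Faye, Lev, Quin | the east ledge: Alma, Jules, Mina, Sol]
6. Guide goes back to the west ledge with Sol.  [the west ledge: Faye, Lev, Quin, Sol | the east ledge: Alma, Jules, Mina]
7. Guide goes to the east ledge with Faye and Sol.  [the west ledge: Lev, Quin | the east ledge: Alma, Faye, Jules, Mina, Sol]
8. Guide goes back to the west ledge with Sol.  [the west ledge: Lev, Quin, Sol | the east ledge: Alma, Faye, Jules, Mina]
9. Guide goes to the east ledge with Lev and Sol.  [the west ledge: Quin | the east ledge: Alma, Faye, Jules, Lev, Mina, Sol]
10. Guide goes back to the west ledge with Sol.  [the west ledge: Quin, Sol | the east ledge: Alma, Faye, Jules, Lev, Mina]
11. Guide goes to the east ledge with Quin and Sol.  [the west ledge: — | the east ledge: Alma, Faye, Jules, Lev, Mina, Quin, Sol]

11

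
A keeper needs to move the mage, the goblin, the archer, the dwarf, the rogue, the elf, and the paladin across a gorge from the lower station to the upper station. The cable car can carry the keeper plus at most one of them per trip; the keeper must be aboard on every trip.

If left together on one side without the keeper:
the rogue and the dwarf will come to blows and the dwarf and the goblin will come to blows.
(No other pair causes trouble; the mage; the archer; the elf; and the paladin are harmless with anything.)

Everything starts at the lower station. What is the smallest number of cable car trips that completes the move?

15

Counting alone: the keeper can take at most 1 across per trip to the upper station, so moving all 7 needs at least 7 loaded trips out, with a return between consecutive ones — at least 13 crossings.
The safety rule pushes this higher. Following every safe sequence of crossings, the most of the 7 that can be at the upper station as the cable car arrives there on crossing 13 is 6 — never all 7.
So no plan with fewer than 15 crossings exists, and this one achieves 15:
1. Keeper goes to the upper station with the dwarf.  [the lower station: the archer, the elf, the goblin, the mage, the paladin, the rogue | the upper station: the dwarf]
2. Keeper goes back to the lower station alone.  [the lower station: the archer, the elf, the goblin, the mage, the paladin, the rogue | the upper station: the dwarf]
3. Keeper goes to the upper station with the mage.  [the lower station: the archer, the elf, the goblin, the paladin, the rogue | the upper station: the dwarf, the mage]
4. Keeper goes back to the lower station alone.  [the lower station: the archer, the elf, the goblin, the paladin, the rogue | the upper station: the dwarf, the mage]
5. Keeper goes to the upper station with the goblin.  [the lower station: the archer, the elf, the paladin, the rogue | the upper station: the dwarf, the goblin, the mage]
6. Keeper goes back to the lower station with the dwarf.  [the lower station: the archer, the dwarf, the elf, the paladin, the rogue | the upper station: the goblin, the mage]
7. Keeper goes to the upper station with the rogue.  [the lower station: the archer, the dwarf, the elf, the paladin | the upper station: the goblin, the mage, the rogue]
8. Keeper goes back to the lower station alone.  [the lower station: the archer, the dwarf, the elf, the paladin | the upper station: the goblin, the mage, the rogue]
9. Keeper goes to the upper station with the archer.  [the lower station: the dwarf, the elf, the paladin | the upper station: the archer, the goblin, the mage, the rogue]
10. Keeper goes back to the lower station alone.  [the lower station: the dwarf, the elf, the paladin | the upper station: the archer, the goblin, the mage, the rogue]
11. Keeper goes to the upper station with the elf.  [the lower station: the dwarf, the paladin | the upper station: the archer, the elf, the goblin, the mage, the rogue]
12. Keeper goes back to the lower station alone.  [the lower station: the dwarf, the paladin | the upper station: the archer, the elf, the goblin, the mage, the rogue]
13. Keeper goes to the upper station with the paladin.  [the lower station: the dwarf | the upper station: the archer, the elf, the goblin, the mage, the paladin, the rogue]
14. Keeper goes back to the lower station alone.  [the lower station: the dwarf | the upper station: the archer, the elf, the goblin, the mage, the paladin, the rogue]
15. Keeper goes to the upper station with the dwarf.  [the lower station: — | the upper station: the archer, the dwarf, the elf, the goblin, the mage, the paladin, the rogue]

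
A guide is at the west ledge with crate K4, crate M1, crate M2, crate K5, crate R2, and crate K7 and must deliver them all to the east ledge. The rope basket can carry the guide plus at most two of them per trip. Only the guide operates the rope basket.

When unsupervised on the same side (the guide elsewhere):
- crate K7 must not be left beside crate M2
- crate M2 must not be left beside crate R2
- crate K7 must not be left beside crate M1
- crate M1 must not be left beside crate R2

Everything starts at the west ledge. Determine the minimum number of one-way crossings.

5

Counting alone: the guide can take at most 2 across per trip to the east ledge, so moving all 6 needs at least 3 loaded trips out, with a return between consecutive ones — at least 5 crossings.
The plan below uses exactly 5 crossings, so it is optimal:
1. Guide goes to the east ledge with crate M1 and crate M2.  [the west ledge: crate K4, crate K5, crate K7, crate R2 | the east ledge: crate M1, crate M2]
2. Guide goes back to the west ledge alone.  [the west ledge: crate K4, crate K5, crate K7, crate R2 | the east ledge: crate M1, crate M2]
3. Guide goes to the east ledge with crate K4 and crate K5.  [the west ledge: crate K7, crate R2 | the east ledge: crate K4, crate K5, crate M1, crate M2]
4. Guide goes back to the west ledge alone.  [the west ledge: crate K7, crate R2 | the east ledge: crate K4, crate K5, crate M1, crate M2]
5. Guide goes to the east ledge with crate K7 and crate R2.  [the west ledge: — | the east ledge: crate K4, crate K5, crate K7, crate M1, crate M2, crate R2]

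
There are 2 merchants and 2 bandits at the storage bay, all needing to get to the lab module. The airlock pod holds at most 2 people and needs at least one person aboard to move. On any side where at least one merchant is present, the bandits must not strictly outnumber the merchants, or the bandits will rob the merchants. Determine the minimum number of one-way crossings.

Counting alone: each trip to the lab module takes at most 2 across and each return brings at least 1 back, so after t trips out (and t−1 returns) at most 2t − (t−1) of the 4 are across; that first reaches 4 at t = 3, so at least 5 crossings are needed.
The plan below uses exactly 5 crossings, so it is optimal:
1. 2 bandits → the lab module.  (the storage bay: 2M 0B; the lab module: 0M 2B)
2. 1 bandit ← the storage bay.  (the storage bay: 2M 1B; the lab module: 0M 1B)
3. 2 merchants → the lab module.  (the storage bay: 0M 1B; the lab module: 2M 1B)
4. 1 bandit ← the storage bay.  (the storage bay: 0M 2B; the lab module: 2M 0B)
5. 2 bandits → the lab module.  (the storage bay: 0M 0B; the lab module: 2M 2B)

5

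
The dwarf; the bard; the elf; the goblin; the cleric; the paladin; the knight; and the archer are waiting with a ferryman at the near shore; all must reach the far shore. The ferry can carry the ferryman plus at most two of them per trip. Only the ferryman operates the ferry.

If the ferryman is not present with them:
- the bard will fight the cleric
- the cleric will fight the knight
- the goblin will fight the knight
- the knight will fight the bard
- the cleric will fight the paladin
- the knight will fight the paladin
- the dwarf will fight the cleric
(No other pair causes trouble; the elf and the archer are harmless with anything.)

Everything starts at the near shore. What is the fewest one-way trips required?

Counting alone: the ferryman can take at most 2 across per trip to the far shore, so moving all 8 needs at least 4 loaded trips out, with a return between consecutive ones — at least 7 crossings.
The safety rule pushes this higher. Following every safe sequence of crossings, the most of the 8 that can be at the far shore as the ferry arrives there on crossings 7, 9, 11 is 5, 6, 7 respectively — never all 8.
So no plan with fewer than 13 crossings exists, and this one achieves 13:
1. Ferryman goes to the far shore with the cleric and the knight.  [the near shore: the archer, the bard, the dwarf, the elf, the goblin, the paladin | the far shore: the cleric, the knight]
2. Ferryman goes back to the near shore with the cleric.  [the near shore: the archer, the bard, the cleric, the dwarf, the elf, the goblin, the paladin | the far shore: the knight]
3. Ferryman goes to the far shore with the cleric and the dwarf.  [the near shore: the archer, the bard, the elf, the goblin, the paladin | the far shore: the cleric, the dwarf, the knight]
4. Ferryman goes back to the near shore with the cleric.  [the near shore: the archer, the bard, the cleric, the elf, the goblin, the paladin | the far shore: the dwarf, the knight]
5. Ferryman goes to the far shore with the bard and the paladin.  [the near shore: the archer, the cleric, the elf, the goblin | the far shore: the bard, the dwarf, the knight, the paladin]
6. Ferryman goes back to the near shore with the knight.  [the near shore: the archer, the cleric, the elf, the goblin, the knight | the far shore: the bard, the dwarf, the paladin]
7. Ferryman goes to the far shore with the elf and the knight.  [the near shore: the archer, the cleric, the goblin | the far shore: the bard, the dwarf, the elf, the knight, the paladin]
8. Ferryman goes back to the near shore with the knight.  [the near shore: the archer, the cleric, the goblin, the knight | the far shore: the bard, the dwarf, the elf, the paladin]
9. Ferryman goes to the far shore with the cleric and the goblin.  [the near shore: the archer, the knight | the far shore: the bard, the cleric, the dwarf, the elf, the goblin, the paladin]
10. Ferryman goes back to the near shore with the cleric.  [the near shore: the archer, the cleric, the knight | the far shore: the bard, the dwarf, the elf, the goblin, the paladin]
11. Ferryman goes to the far shore with the archer and the cleric.  [the near shore: the knight | the far shore: the archer, the bard, the cleric, the dwarf, the elf, the goblin, the paladin]
12. Ferryman goes back to the near shore with the cleric.  [the near shore: the cleric, the knight | the far shore: the archer, the bard, the dwarf, the elf, the goblin, the paladin]
13. Ferryman goes to the far shore with the cleric and the knight.  [the near shore: — | the far shore: the archer, the bard, the cleric, the dwarf, the elf, the goblin, the knight, the paladin]

13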